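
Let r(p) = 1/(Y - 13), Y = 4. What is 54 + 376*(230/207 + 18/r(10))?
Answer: -543962/9 ≈ -60440.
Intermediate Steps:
r(p) = -⅑ (r(p) = 1/(4 - 13) = 1/(-9) = -⅑)
54 + 376*(230/207 + 18/r(10)) = 54 + 376*(230/207 + 18/(-⅑)) = 54 + 376*(230*(1/207) + 18*(-9)) = 54 + 376*(10/9 - 162) = 54 + 376*(-1448/9) = 54 - 544448/9 = -543962/9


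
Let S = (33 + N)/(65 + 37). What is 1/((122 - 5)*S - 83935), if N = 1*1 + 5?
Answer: -34/2852269 ≈ -1.1920e-5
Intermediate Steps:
N = 6 (N = 1 + 5 = 6)
S = 13/34 (S = (33 + 6)/(65 + 37) = 39/102 = 39*(1/102) = 13/34 ≈ 0.38235)
1/((122 - 5)*S - 83935) = 1/((122 - 5)*(13/34) - 83935) = 1/(117*(13/34) - 83935) = 1/(1521/34 - 83935) = 1/(-2852269/34) = -34/2852269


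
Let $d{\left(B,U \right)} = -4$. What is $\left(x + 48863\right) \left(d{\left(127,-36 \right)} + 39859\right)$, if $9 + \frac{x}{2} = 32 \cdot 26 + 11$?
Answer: $2013913005$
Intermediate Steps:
$x = 1668$ ($x = -18 + 2 \left(32 \cdot 26 + 11\right) = -18 + 2 \left(832 + 11\right) = -18 + 2 \cdot 843 = -18 + 1686 = 1668$)
$\left(x + 48863\right) \left(d{\left(127,-36 \right)} + 39859\right) = \left(1668 + 48863\right) \left(-4 + 39859\right) = 50531 \cdot 39855 = 2013913005$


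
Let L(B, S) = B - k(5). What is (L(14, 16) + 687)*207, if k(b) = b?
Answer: 144072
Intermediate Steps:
L(B, S) = -5 + B (L(B, S) = B - 1*5 = B - 5 = -5 + B)
(L(14, 16) + 687)*207 = ((-5 + 14) + 687)*207 = (9 + 687)*207 = 696*207 = 144072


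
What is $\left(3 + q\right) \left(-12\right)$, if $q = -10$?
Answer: $84$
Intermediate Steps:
$\left(3 + q\right) \left(-12\right) = \left(3 - 10\right) \left(-12\right) = \left(-7\right) \left(-12\right) = 84$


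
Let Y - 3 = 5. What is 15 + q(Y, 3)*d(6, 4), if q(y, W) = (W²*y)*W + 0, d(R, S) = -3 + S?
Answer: 231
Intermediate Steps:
Y = 8 (Y = 3 + 5 = 8)
q(y, W) = y*W³ (q(y, W) = (y*W²)*W + 0 = y*W³ + 0 = y*W³)
15 + q(Y, 3)*d(6, 4) = 15 + (8*3³)*(-3 + 4) = 15 + (8*27)*1 = 15 + 216*1 = 15 + 216 = 231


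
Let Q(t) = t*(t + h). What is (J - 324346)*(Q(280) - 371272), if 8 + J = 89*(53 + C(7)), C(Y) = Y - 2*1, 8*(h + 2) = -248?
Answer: 96431733504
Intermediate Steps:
h = -33 (h = -2 + (⅛)*(-248) = -2 - 31 = -33)
C(Y) = -2 + Y (C(Y) = Y - 2 = -2 + Y)
J = 5154 (J = -8 + 89*(53 + (-2 + 7)) = -8 + 89*(53 + 5) = -8 + 89*58 = -8 + 5162 = 5154)
Q(t) = t*(-33 + t) (Q(t) = t*(t - 33) = t*(-33 + t))
(J - 324346)*(Q(280) - 371272) = (5154 - 324346)*(280*(-33 + 280) - 371272) = -319192*(280*247 - 371272) = -319192*(69160 - 371272) = -319192*(-302112) = 96431733504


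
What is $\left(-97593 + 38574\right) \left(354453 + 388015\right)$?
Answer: $-43819718892$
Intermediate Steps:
$\left(-97593 + 38574\right) \left(354453 + 388015\right) = \left(-59019\right) 742468 = -43819718892$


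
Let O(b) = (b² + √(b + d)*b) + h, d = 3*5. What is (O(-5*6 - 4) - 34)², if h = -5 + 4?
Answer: 1234677 - 76228*I*√19 ≈ 1.2347e+6 - 3.3227e+5*I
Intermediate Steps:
d = 15
h = -1
O(b) = -1 + b² + b*√(15 + b) (O(b) = (b² + √(b + 15)*b) - 1 = (b² + √(15 + b)*b) - 1 = (b² + b*√(15 + b)) - 1 = -1 + b² + b*√(15 + b))
(O(-5*6 - 4) - 34)² = ((-1 + (-5*6 - 4)² + (-5*6 - 4)*√(15 + (-5*6 - 4))) - 34)² = ((-1 + (-30 - 4)² + (-30 - 4)*√(15 + (-30 - 4))) - 34)² = ((-1 + (-34)² - 34*√(15 - 34)) - 34)² = ((-1 + 1156 - 34*I*√19) - 34)² = ((1155 - 34*I*√19) - 34)² = (1121 - 34*I*√19)²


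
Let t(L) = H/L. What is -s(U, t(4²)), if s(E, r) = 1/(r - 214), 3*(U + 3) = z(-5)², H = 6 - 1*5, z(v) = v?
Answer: 16/3423 ≈ 0.0046743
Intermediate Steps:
H = 1 (H = 6 - 5 = 1)
t(L) = 1/L
U = 16/3 (U = -3 + (⅓)*(-5)² = -3 + (⅓)*25 = -3 + 25/3 = 16/3 ≈ 5.3333)
s(E, r) = 1/(-214 + r)
-s(U, t(4²)) = -1/(-214 + 1/(4²)) = -1/(-214 + 1/16) = -1/(-3423/16) = -1*(-16/3423) = 16/3423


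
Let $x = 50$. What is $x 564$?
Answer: $28200$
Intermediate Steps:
$x 564 = 50 \cdot 564 = 28200$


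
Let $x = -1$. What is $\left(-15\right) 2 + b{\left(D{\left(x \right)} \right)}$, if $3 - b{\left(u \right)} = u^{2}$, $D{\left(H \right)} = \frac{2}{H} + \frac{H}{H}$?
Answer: $-28$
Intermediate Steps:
$D{\left(H \right)} = 1 + \frac{2}{H}$ ($D{\left(H \right)} = \frac{2}{H} + 1 = 1 + \frac{2}{H}$)
$b{\left(u \right)} = 3 - u^{2}$
$\left(-15\right) 2 + b{\left(D{\left(x \right)} \right)} = \left(-15\right) 2 + \left(3 - \left(\frac{2 - 1}{-1}\right)^{2}\right) = -30 + \left(3 - \left(\left(-1\right) 1\right)^{2}\right) = -30 + \left(3 - \left(-1\right)^{2}\right) = -30 + \left(3 - 1\right) = -30 + 2 = -28$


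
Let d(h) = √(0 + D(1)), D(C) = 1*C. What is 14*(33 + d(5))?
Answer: 476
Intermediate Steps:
D(C) = C
d(h) = 1 (d(h) = √(0 + 1) = √1 = 1)
14*(33 + d(5)) = 14*(33 + 1) = 14*34 = 476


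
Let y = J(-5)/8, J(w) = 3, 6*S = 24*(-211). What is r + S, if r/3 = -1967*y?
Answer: -24455/8 ≈ -3056.9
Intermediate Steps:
S = -844 (S = (24*(-211))/6 = (1/6)*(-5064) = -844)
y = 3/8 ≈ 0.37500
r = -17703/8 (r = 3*(-1967*3/8) = 3*(-5901/8) = -17703/8 ≈ -2212.9)
r + S = -17703/8 - 844 = -24455/8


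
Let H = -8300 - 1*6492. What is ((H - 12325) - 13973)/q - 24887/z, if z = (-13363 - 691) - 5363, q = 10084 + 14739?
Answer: -180074529/481988191 ≈ -0.37361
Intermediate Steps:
H = -14792 (H = -8300 - 6492 = -14792)
q = 24823
z = -19417 (z = -14054 - 5363 = -19417)
((H - 12325) - 13973)/q - 24887/z = ((-14792 - 12325) - 13973)/24823 - 24887/(-19417) = (-27117 - 13973)*(1/24823) - 24887*(-1/19417) = -41090*1/24823 + 24887/19417 = -41090/24823 + 24887/19417 = -180074529/481988191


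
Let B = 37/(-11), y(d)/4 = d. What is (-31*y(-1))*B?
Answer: -4588/11 ≈ -417.09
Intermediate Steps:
y(d) = 4*d
B = -37/11 (B = 37*(-1/11) = -37/11 ≈ -3.3636)
(-31*y(-1))*B = -124*(-1)*(-37/11) = -31*(-4)*(-37/11) = 124*(-37/11) = -4588/11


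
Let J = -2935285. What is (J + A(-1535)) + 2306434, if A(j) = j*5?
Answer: -636526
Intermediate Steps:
A(j) = 5*j
(J + A(-1535)) + 2306434 = (-2935285 + 5*(-1535)) + 2306434 = (-2935285 - 7675) + 2306434 = -2942960 + 2306434 = -636526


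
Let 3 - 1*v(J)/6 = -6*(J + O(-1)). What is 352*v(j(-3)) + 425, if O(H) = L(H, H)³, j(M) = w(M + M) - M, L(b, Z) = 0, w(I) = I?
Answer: -31255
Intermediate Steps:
j(M) = M (j(M) = (M + M) - M = 2*M - M = M)
O(H) = 0 (O(H) = 0³ = 0)
v(J) = 18 + 36*J (v(J) = 18 - (-36)*(J + 0) = 18 - (-36)*J = 18 + 36*J)
352*v(j(-3)) + 425 = 352*(18 + 36*(-3)) + 425 = 352*(18 - 108) + 425 = 352*(-90) + 425 = -31680 + 425 = -31255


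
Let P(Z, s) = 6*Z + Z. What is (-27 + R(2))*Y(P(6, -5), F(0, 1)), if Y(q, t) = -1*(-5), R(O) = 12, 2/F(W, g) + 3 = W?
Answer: -75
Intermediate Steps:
P(Z, s) = 7*Z
F(W, g) = 2/(-3 + W)
Y(q, t) = 5
(-27 + R(2))*Y(P(6, -5), F(0, 1)) = (-27 + 12)*5 = -15*5 = -75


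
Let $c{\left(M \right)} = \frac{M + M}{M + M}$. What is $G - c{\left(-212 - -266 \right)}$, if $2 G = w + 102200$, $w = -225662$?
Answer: $-61732$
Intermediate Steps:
$G = -61731$ ($G = \frac{-225662 + 102200}{2} = \frac{1}{2} \left(-123462\right) = -61731$)
$c{\left(M \right)} = 1$ ($c{\left(M \right)} = \frac{2 M}{2 M} = 2 M \frac{1}{2 M} = 1$)
$G - c{\left(-212 - -266 \right)} = -61731 - 1 = -61732$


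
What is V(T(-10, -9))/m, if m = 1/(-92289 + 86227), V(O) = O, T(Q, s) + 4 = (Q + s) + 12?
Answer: 66682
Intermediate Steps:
T(Q, s) = 8 + Q + s (T(Q, s) = -4 + ((Q + s) + 12) = -4 + (12 + Q + s) = 8 + Q + s)
m = -1/6062 (m = 1/(-6062) = -1/6062 ≈ -0.00016496)
V(T(-10, -9))/m = (8 - 10 - 9)/(-1/6062) = -11*(-6062) = 66682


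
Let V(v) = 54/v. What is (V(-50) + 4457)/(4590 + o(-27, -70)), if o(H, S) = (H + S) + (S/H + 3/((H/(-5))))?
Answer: 1503873/1517450 ≈ 0.99105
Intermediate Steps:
o(H, S) = H + S - 15/H + S/H (o(H, S) = (H + S) + (S/H + 3/((H*(-1/5)))) = (H + S) + (S/H + 3/((-H/5))) = (H + S) + (S/H + 3*(-5/H)) = (H + S) + (S/H - 15/H) = (H + S) + (-15/H + S/H) = H + S - 15/H + S/H)
(V(-50) + 4457)/(4590 + o(-27, -70)) = (54/(-50) + 4457)/(4590 + (-15 - 70 - 27*(-27 - 70))/(-27)) = (54*(-1/50) + 4457)/(4590 - (-15 - 70 - 27*(-97))/27) = (-27/25 + 4457)/(4590 - (-15 - 70 + 2619)/27) = 111398/(25*(4590 - 1/27*2534)) = 111398/(25*(4590 - 2534/27)) = 111398/(25*(121396/27)) = (111398/25)*(27/121396) = 1503873/1517450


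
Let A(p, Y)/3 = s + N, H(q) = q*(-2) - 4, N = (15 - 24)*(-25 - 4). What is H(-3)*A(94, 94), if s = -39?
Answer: 1332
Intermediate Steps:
N = 261 (N = -9*(-29) = 261)
H(q) = -4 - 2*q (H(q) = -2*q - 4 = -4 - 2*q)
A(p, Y) = 666 (A(p, Y) = 3*(-39 + 261) = 3*222 = 666)
H(-3)*A(94, 94) = (-4 - 2*(-3))*666 = (-4 + 6)*666 = 2*666 = 1332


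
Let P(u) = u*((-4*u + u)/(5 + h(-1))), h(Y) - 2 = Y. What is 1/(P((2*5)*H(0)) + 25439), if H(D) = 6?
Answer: 1/23639 ≈ 4.2303e-5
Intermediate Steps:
h(Y) = 2 + Y
P(u) = -u²/2 (P(u) = u*((-4*u + u)/(5 + (2 - 1))) = u*((-3*u)/(5 + 1)) = u*(-3*u/6) = u*(-3*u*(⅙)) = u*(-u/2) = -u²/2)
1/(P((2*5)*H(0)) + 25439) = 1/(-((2*5)*6)²/2 + 25439) = 1/(-(10*6)²/2 + 25439) = 1/(-½*60² + 25439) = 1/(-½*3600 + 25439) = 1/(-1800 + 25439) = 1/23639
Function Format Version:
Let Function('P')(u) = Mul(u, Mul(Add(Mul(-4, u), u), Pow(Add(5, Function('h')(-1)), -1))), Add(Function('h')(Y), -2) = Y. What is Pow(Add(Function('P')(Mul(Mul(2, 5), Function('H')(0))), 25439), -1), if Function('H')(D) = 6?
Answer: Rational(1, 23639) ≈ 4.2303e-5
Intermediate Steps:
Function('h')(Y) = Add(2, Y)
Function('P')(u) = Mul(Rational(-1, 2), Pow(u, 2)) (Function('P')(u) = Mul(u, Mul(Add(Mul(-4, u), u), Pow(Add(5, Add(2, -1)), -1))) = Mul(u, Mul(Mul(-3, u), Pow(Add(5, 1), -1))) = Mul(u, Mul(Mul(-3, u), Pow(6, -1))) = Mul(u, Mul(Mul(-3, u), Rational(1, 6))) = Mul(u, Mul(Rational(-1, 2), u)) = Mul(Rational(-1, 2), Pow(u, 2)))
Pow(Add(Function('P')(Mul(Mul(2, 5), Function('H')(0))), 25439), -1) = Pow(Add(Mul(Rational(-1, 2), Pow(Mul(Mul(2, 5), 6), 2)), 25439), -1) = Pow(Add(Mul(Rational(-1, 2), Pow(Mul(10, 6), 2)), 25439), -1) = Pow(Add(Mul(Rational(-1, 2), Pow(60, 2)), 25439), -1) = Pow(Add(Mul(Rational(-1, 2), 3600), 25439), -1) = Pow(Add(-1800, 25439), -1) = Pow(23639, -1) = Rational(1, 23639)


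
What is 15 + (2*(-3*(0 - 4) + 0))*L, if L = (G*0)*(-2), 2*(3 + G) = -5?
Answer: 15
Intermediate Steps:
G = -11/2 (G = -3 + (½)*(-5) = -3 - 5/2 = -11/2 ≈ -5.5000)
L = 0 (L = -11/2*0*(-2) = 0*(-2) = 0)
15 + (2*(-3*(0 - 4) + 0))*L = 15 + (2*(-3*(0 - 4) + 0))*0 = 15 + (2*(-3*(-4) + 0))*0 = 15 + (2*(12 + 0))*0 = 15 + (2*12)*0 = 15 + 24*0 = 15 + 0 = 15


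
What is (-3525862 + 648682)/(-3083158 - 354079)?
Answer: 2877180/3437237 ≈ 0.83706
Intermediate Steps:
(-3525862 + 648682)/(-3083158 - 354079) = -2877180/(-3437237) = -2877180*(-1/3437237) = 2877180/3437237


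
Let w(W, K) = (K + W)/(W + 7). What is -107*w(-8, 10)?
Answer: 214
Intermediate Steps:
w(W, K) = (K + W)/(7 + W)
-107*w(-8, 10) = -107*(10 - 8)/(7 - 8) = -107*2/(-1) = -(-107)*2 = -107*(-2) = 214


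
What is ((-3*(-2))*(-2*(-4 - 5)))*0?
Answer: 0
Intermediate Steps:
((-3*(-2))*(-2*(-4 - 5)))*0 = (6*(-2*(-9)))*0 = (6*18)*0 = 108*0 = 0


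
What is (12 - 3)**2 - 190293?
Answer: -190212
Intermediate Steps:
(12 - 3)**2 - 190293 = 9**2 - 190293 = 81 - 190293 = -190212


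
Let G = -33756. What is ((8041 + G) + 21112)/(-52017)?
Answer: 4603/52017 ≈ 0.088490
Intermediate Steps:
((8041 + G) + 21112)/(-52017) = ((8041 - 33756) + 21112)/(-52017) = (-25715 + 21112)*(-1/52017) = -4603*(-1/52017) = 4603/52017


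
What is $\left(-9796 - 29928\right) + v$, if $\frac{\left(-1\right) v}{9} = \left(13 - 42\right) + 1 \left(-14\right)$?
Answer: $-39337$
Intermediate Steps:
$v = 387$ ($v = - 9 \left(\left(13 - 42\right) + 1 \left(-14\right)\right) = - 9 \left(-29 - 14\right) = \left(-9\right) \left(-43\right) = 387$)
$\left(-9796 - 29928\right) + v = \left(-9796 - 29928\right) + 387 = -39724 + 387 = -39337$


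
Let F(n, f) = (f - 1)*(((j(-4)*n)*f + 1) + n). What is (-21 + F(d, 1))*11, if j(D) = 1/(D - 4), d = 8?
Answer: -231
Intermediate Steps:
j(D) = 1/(-4 + D)
F(n, f) = (-1 + f)*(1 + n - f*n/8) (F(n, f) = (f - 1)*(((n/(-4 - 4))*f + 1) + n) = (-1 + f)*(((n/(-8))*f + 1) + n) = (-1 + f)*(((-n/8)*f + 1) + n) = (-1 + f)*((-f*n/8 + 1) + n) = (-1 + f)*((1 - f*n/8) + n) = (-1 + f)*(1 + n - f*n/8))
(-21 + F(d, 1))*11 = (-21 + (-1 + 1 - 1*8 - ⅛*8*1² + (9/8)*1*8))*11 = (-21 + (-1 + 1 - 8 - ⅛*8*1 + 9))*11 = (-21 + (-1 + 1 - 8 - 1 + 9))*11 = (-21 + 0)*11 = -21*11 = -231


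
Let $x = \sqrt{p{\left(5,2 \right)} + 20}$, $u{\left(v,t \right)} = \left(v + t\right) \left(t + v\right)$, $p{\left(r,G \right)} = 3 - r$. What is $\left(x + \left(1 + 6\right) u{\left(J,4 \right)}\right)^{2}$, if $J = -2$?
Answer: $802 + 168 \sqrt{2} \approx 1039.6$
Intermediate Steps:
$u{\left(v,t \right)} = \left(t + v\right)^{2}$ ($u{\left(v,t \right)} = \left(t + v\right) \left(t + v\right) = \left(t + v\right)^{2}$)
$x = 3 \sqrt{2}$ ($x = \sqrt{\left(3 - 5\right) + 20} = \sqrt{-2 + 20} = \sqrt{18} = 3 \sqrt{2} \approx 4.2426$)
$\left(x + \left(1 + 6\right) u{\left(J,4 \right)}\right)^{2} = \left(3 \sqrt{2} + \left(1 + 6\right) \left(4 - 2\right)^{2}\right)^{2} = \left(3 \sqrt{2} + 7 \cdot 2^{2}\right)^{2} = \left(3 \sqrt{2} + 7 \cdot 4\right)^{2} = \left(3 \sqrt{2} + 28\right)^{2} = \left(28 + 3 \sqrt{2}\right)^{2}$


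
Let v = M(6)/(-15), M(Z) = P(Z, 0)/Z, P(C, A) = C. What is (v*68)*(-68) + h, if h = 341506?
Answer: 5127214/15 ≈ 3.4181e+5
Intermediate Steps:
M(Z) = 1 (M(Z) = Z/Z = 1)
v = -1/15 (v = 1/(-15) = 1*(-1/15) = -1/15 ≈ -0.066667)
(v*68)*(-68) + h = -1/15*68*(-68) + 341506 = -68/15*(-68) + 341506 = 4624/15 + 341506 = 5127214/15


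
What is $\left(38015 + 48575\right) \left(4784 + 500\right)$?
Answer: $457541560$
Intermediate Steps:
$\left(38015 + 48575\right) \left(4784 + 500\right) = 86590 \cdot 5284 = 457541560$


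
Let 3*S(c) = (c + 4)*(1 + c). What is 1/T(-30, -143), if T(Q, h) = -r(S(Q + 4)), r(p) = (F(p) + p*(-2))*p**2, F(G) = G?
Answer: 27/166375000 ≈ 1.6228e-7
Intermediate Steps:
S(c) = (1 + c)*(4 + c)/3 (S(c) = ((c + 4)*(1 + c))/3 = ((4 + c)*(1 + c))/3 = ((1 + c)*(4 + c))/3 = (1 + c)*(4 + c)/3)
r(p) = -p**3 (r(p) = (p + p*(-2))*p**2 = (p - 2*p)*p**2 = (-p)*p**2 = -p**3)
T(Q, h) = (8 + (4 + Q)**2/3 + 5*Q/3)**3 (T(Q, h) = -(-1)*(4/3 + (Q + 4)**2/3 + 5*(Q + 4)/3)**3 = -(-1)*(4/3 + (4 + Q)**2/3 + 5*(4 + Q)/3)**3 = -(-1)*(4/3 + (4 + Q)**2/3 + (20/3 + 5*Q/3))**3 = -(-1)*(8 + (4 + Q)**2/3 + 5*Q/3)**3 = (8 + (4 + Q)**2/3 + 5*Q/3)**3)
1/T(-30, -143) = 1/((24 + (4 - 30)**2 + 5*(-30))**3/27) = 1/((24 + (-26)**2 - 150)**3/27) = 1/((24 + 676 - 150)**3/27) = 1/((1/27)*550**3) = 1/((1/27)*166375000) = 1/(166375000/27) = 27/166375000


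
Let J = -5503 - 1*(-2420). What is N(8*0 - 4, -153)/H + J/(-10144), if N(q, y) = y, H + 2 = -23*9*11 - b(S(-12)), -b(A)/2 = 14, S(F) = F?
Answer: 8491865/22834144 ≈ 0.37189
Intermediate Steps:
b(A) = -28 (b(A) = -2*14 = -28)
H = -2251 (H = -2 + (-23*9*11 - 1*(-28)) = -2 + (-207*11 + 28) = -2 + (-2277 + 28) = -2 - 2249 = -2251)
J = -3083 (J = -5503 + 2420 = -3083)
N(8*0 - 4, -153)/H + J/(-10144) = -153/(-2251) - 3083/(-10144) = -153*(-1/2251) - 3083*(-1/10144) = 153/2251 + 3083/10144 = 8491865/22834144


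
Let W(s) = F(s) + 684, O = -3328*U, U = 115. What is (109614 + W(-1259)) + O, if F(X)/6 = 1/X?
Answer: -342979304/1259 ≈ -2.7242e+5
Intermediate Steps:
F(X) = 6/X
O = -382720 (O = -3328*115 = -382720)
W(s) = 684 + 6/s (W(s) = 6/s + 684 = 684 + 6/s)
(109614 + W(-1259)) + O = (109614 + (684 + 6/(-1259))) - 382720 = (109614 + (684 + 6*(-1/1259))) - 382720 = (109614 + (684 - 6/1259)) - 382720 = (109614 + 861150/1259) - 382720 = 138865176/1259 - 382720 = -342979304/1259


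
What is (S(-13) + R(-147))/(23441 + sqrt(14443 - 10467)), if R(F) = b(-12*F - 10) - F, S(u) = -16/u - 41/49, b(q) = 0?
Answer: 440175098/70003306737 - 37556*sqrt(994)/70003306737 ≈ 0.0062710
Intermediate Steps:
S(u) = -41/49 - 16/u (S(u) = -16/u - 41*1/49 = -16/u - 41/49 = -41/49 - 16/u)
R(F) = -F (R(F) = 0 - F = -F)
(S(-13) + R(-147))/(23441 + sqrt(14443 - 10467)) = ((-41/49 - 16/(-13)) - 1*(-147))/(23441 + sqrt(14443 - 10467)) = ((-41/49 - 16*(-1/13)) + 147)/(23441 + sqrt(3976)) = ((-41/49 + 16/13) + 147)/(23441 + 2*sqrt(994)) = (251/637 + 147)/(23441 + 2*sqrt(994)) = 93890/(637*(23441 + 2*sqrt(994)))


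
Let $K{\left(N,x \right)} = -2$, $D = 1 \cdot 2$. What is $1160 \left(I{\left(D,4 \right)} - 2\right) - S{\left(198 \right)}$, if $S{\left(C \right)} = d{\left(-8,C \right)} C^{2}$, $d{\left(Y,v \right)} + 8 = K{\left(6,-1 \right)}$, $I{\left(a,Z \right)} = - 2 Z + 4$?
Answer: $385080$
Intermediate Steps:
$D = 2$
$I{\left(a,Z \right)} = 4 - 2 Z$
$d{\left(Y,v \right)} = -10$ ($d{\left(Y,v \right)} = -8 - 2 = -10$)
$S{\left(C \right)} = - 10 C^{2}$
$1160 \left(I{\left(D,4 \right)} - 2\right) - S{\left(198 \right)} = 1160 \left(\left(4 - 8\right) - 2\right) - - 10 \cdot 198^{2} = 1160 \left(\left(4 - 8\right) - 2\right) - \left(-10\right) 39204 = 1160 \left(-4 - 2\right) - -392040 = 1160 \left(-6\right) + 392040 = -6960 + 392040 = 385080$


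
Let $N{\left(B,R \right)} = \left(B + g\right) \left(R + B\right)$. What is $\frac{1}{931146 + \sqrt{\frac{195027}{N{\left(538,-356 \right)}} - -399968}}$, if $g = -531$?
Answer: $\frac{169468572}{157799910121475} - \frac{\sqrt{13253610734}}{157799910121475} \approx 1.0732 \cdot 10^{-6}$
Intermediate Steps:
$N{\left(B,R \right)} = \left(-531 + B\right) \left(B + R\right)$ ($N{\left(B,R \right)} = \left(B - 531\right) \left(R + B\right) = \left(-531 + B\right) \left(B + R\right)$)
$\frac{1}{931146 + \sqrt{\frac{195027}{N{\left(538,-356 \right)}} - -399968}} = \frac{1}{931146 + \sqrt{\frac{195027}{538^{2} - 285678 - -189036 + 538 \left(-356\right)} - -399968}} = \frac{1}{931146 + \sqrt{\frac{195027}{289444 - 285678 + 189036 - 191528} + 399968}} = \frac{1}{931146 + \sqrt{\frac{195027}{1274} + 399968}} = \frac{1}{931146 + \sqrt{195027 \cdot \frac{1}{1274} + 399968}} = \frac{1}{931146 + \sqrt{\frac{27861}{182} + 399968}} = \frac{1}{931146 + \sqrt{\frac{72822037}{182}}} = \frac{1}{931146 + \frac{\sqrt{13253610734}}{182}}$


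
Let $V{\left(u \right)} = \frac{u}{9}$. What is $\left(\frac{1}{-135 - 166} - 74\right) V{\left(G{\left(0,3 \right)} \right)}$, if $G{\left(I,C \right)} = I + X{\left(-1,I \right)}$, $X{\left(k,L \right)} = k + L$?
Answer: $\frac{2475}{301} \approx 8.2226$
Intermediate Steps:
$X{\left(k,L \right)} = L + k$
$G{\left(I,C \right)} = -1 + 2 I$ ($G{\left(I,C \right)} = I + \left(I - 1\right) = I + \left(-1 + I\right) = -1 + 2 I$)
$V{\left(u \right)} = \frac{u}{9}$ ($V{\left(u \right)} = u \frac{1}{9} = \frac{u}{9}$)
$\left(\frac{1}{-135 - 166} - 74\right) V{\left(G{\left(0,3 \right)} \right)} = \left(\frac{1}{-135 - 166} - 74\right) \frac{-1 + 2 \cdot 0}{9} = \left(\frac{1}{-301} - 74\right) \frac{-1 + 0}{9} = \left(- \frac{1}{301} - 74\right) \frac{1}{9} \left(-1\right) = \left(- \frac{22275}{301}\right) \left(- \frac{1}{9}\right) = \frac{2475}{301}$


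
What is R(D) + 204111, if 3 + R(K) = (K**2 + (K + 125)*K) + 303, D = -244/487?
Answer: 48465218031/237169 ≈ 2.0435e+5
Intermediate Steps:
D = -244/487 (D = -244*1/487 = -244/487 ≈ -0.50103)
R(K) = 300 + K**2 + K*(125 + K) (R(K) = -3 + ((K**2 + (K + 125)*K) + 303) = -3 + ((K**2 + (125 + K)*K) + 303) = -3 + ((K**2 + K*(125 + K)) + 303) = -3 + (303 + K**2 + K*(125 + K)) = 300 + K**2 + K*(125 + K))
R(D) + 204111 = (300 + 2*(-244/487)**2 + 125*(-244/487)) + 204111 = (300 + 2*(59536/237169) - 30500/487) + 204111 = (300 + 119072/237169 - 30500/487) + 204111 = 56416272/237169 + 204111 = 48465218031/237169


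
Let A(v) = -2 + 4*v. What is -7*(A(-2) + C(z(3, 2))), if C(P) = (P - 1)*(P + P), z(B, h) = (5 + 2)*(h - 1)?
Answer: -518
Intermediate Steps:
z(B, h) = -7 + 7*h (z(B, h) = 7*(-1 + h) = -7 + 7*h)
C(P) = 2*P*(-1 + P) (C(P) = (-1 + P)*(2*P) = 2*P*(-1 + P))
-7*(A(-2) + C(z(3, 2))) = -7*((-2 + 4*(-2)) + 2*(-7 + 7*2)*(-1 + (-7 + 7*2))) = -7*((-2 - 8) + 2*(-7 + 14)*(-1 + (-7 + 14))) = -7*(-10 + 2*7*(-1 + 7)) = -7*(-10 + 2*7*6) = -7*(-10 + 84) = -7*74 = -518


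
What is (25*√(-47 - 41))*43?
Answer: 2150*I*√22 ≈ 10084.0*I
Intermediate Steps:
(25*√(-47 - 41))*43 = (25*√(-88))*43 = (25*(2*I*√22))*43 = (50*I*√22)*43 = 2150*I*√22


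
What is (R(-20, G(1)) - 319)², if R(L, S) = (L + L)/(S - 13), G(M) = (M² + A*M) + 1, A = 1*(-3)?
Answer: 4897369/49 ≈ 99946.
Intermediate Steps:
A = -3
G(M) = 1 + M² - 3*M (G(M) = (M² - 3*M) + 1 = 1 + M² - 3*M)
R(L, S) = 2*L/(-13 + S) (R(L, S) = (2*L)/(-13 + S) = 2*L/(-13 + S))
(R(-20, G(1)) - 319)² = (2*(-20)/(-13 + (1 + 1² - 3*1)) - 319)² = (2*(-20)/(-13 + (1 + 1 - 3)) - 319)² = (2*(-20)/(-13 - 1) - 319)² = (2*(-20)/(-14) - 319)² = (2*(-20)*(-1/14) - 319)² = (20/7 - 319)² = (-2213/7)² = 4897369/49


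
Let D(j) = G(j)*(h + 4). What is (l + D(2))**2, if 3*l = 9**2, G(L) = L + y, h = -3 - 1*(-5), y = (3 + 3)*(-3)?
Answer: 4761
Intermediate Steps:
y = -18 (y = 6*(-3) = -18)
h = 2 (h = -3 + 5 = 2)
G(L) = -18 + L (G(L) = L - 18 = -18 + L)
l = 27 (l = (1/3)*9**2 = (1/3)*81 = 27)
D(j) = -108 + 6*j (D(j) = (-18 + j)*(2 + 4) = (-18 + j)*6 = -108 + 6*j)
(l + D(2))**2 = (27 + (-108 + 6*2))**2 = (27 + (-108 + 12))**2 = (27 - 96)**2 = (-69)**2 = 4761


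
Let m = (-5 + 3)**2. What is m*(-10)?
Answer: -40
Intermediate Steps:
m = 4 (m = (-2)**2 = 4)
m*(-10) = 4*(-10) = -40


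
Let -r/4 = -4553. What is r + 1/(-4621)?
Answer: 84157651/4621 ≈ 18212.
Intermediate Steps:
r = 18212 (r = -4*(-4553) = 18212)
r + 1/(-4621) = 18212 + 1/(-4621) = 18212 - 1/4621 = 84157651/4621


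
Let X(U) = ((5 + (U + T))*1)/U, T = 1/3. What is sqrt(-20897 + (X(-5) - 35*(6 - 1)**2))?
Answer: I*sqrt(4898715)/15 ≈ 147.55*I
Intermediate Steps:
T = 1/3 ≈ 0.33333
X(U) = (16/3 + U)/U (X(U) = ((5 + (U + 1/3))*1)/U = ((5 + (1/3 + U))*1)/U = ((16/3 + U)*1)/U = (16/3 + U)/U)
sqrt(-20897 + (X(-5) - 35*(6 - 1)**2)) = sqrt(-20897 + ((16/3 - 5)/(-5) - 35*(6 - 1)**2)) = sqrt(-20897 + (-1/5*1/3 - 35*5**2)) = sqrt(-20897 + (-1/15 - 35*25)) = sqrt(-20897 + (-1/15 - 875)) = sqrt(-20897 - 13126/15) = sqrt(-326581/15) = I*sqrt(4898715)/15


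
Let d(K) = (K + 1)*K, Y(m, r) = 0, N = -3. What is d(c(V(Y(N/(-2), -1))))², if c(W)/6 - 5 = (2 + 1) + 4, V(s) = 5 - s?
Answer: 27625536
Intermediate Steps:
c(W) = 72 (c(W) = 30 + 6*((2 + 1) + 4) = 30 + 6*(3 + 4) = 30 + 6*7 = 30 + 42 = 72)
d(K) = K*(1 + K) (d(K) = (1 + K)*K = K*(1 + K))
d(c(V(Y(N/(-2), -1))))² = (72*(1 + 72))² = (72*73)² = 5256² = 27625536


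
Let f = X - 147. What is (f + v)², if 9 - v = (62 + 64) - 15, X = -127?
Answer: 141376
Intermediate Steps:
v = -102 (v = 9 - ((62 + 64) - 15) = 9 - (126 - 15) = 9 - 1*111 = 9 - 111 = -102)
f = -274 (f = -127 - 147 = -274)
(f + v)² = (-274 - 102)² = (-376)² = 141376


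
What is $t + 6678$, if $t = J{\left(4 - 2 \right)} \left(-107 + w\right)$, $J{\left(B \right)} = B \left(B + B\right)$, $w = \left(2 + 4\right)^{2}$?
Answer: $6110$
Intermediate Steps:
$w = 36$ ($w = 6^{2} = 36$)
$J{\left(B \right)} = 2 B^{2}$ ($J{\left(B \right)} = B 2 B = 2 B^{2}$)
$t = -568$ ($t = 2 \left(4 - 2\right)^{2} \left(-107 + 36\right) = 2 \left(4 - 2\right)^{2} \left(-71\right) = 2 \cdot 2^{2} \left(-71\right) = 2 \cdot 4 \left(-71\right) = 8 \left(-71\right) = -568$)
$t + 6678 = -568 + 6678 = 6110$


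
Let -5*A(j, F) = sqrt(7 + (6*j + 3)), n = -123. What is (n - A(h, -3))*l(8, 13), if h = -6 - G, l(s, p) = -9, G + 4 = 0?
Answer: 1107 - 9*I*sqrt(2)/5 ≈ 1107.0 - 2.5456*I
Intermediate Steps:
G = -4 (G = -4 + 0 = -4)
h = -2 (h = -6 - 1*(-4) = -6 + 4 = -2)
A(j, F) = -sqrt(10 + 6*j)/5 (A(j, F) = -sqrt(7 + (6*j + 3))/5 = -sqrt(7 + (3 + 6*j))/5 = -sqrt(10 + 6*j)/5)
(n - A(h, -3))*l(8, 13) = (-123 - (-1)*sqrt(10 + 6*(-2))/5)*(-9) = (-123 - (-1)*sqrt(10 - 12)/5)*(-9) = (-123 - (-1)*sqrt(-2)/5)*(-9) = (-123 - (-1)*I*sqrt(2)/5)*(-9) = (-123 + I*sqrt(2)/5)*(-9) = 1107 - 9*I*sqrt(2)/5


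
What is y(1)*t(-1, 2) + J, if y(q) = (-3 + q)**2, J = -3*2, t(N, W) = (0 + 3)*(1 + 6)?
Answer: 78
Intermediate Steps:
t(N, W) = 21 (t(N, W) = 3*7 = 21)
J = -6
y(1)*t(-1, 2) + J = (-3 + 1)**2*21 - 6 = (-2)**2*21 - 6 = 4*21 - 6 = 84 - 6 = 78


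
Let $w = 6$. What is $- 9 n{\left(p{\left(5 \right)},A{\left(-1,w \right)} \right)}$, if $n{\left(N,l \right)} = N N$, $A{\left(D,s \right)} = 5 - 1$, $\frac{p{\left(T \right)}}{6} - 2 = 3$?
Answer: $-8100$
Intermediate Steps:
$p{\left(T \right)} = 30$ ($p{\left(T \right)} = 12 + 6 \cdot 3 = 12 + 18 = 30$)
$A{\left(D,s \right)} = 4$ ($A{\left(D,s \right)} = 5 - 1 = 4$)
$n{\left(N,l \right)} = N^{2}$
$- 9 n{\left(p{\left(5 \right)},A{\left(-1,w \right)} \right)} = - 9 \cdot 30^{2} = \left(-9\right) 900 = -8100$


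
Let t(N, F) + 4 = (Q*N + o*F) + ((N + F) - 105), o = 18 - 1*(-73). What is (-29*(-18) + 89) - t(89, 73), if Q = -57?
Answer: -1012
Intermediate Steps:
o = 91 (o = 18 + 73 = 91)
t(N, F) = -109 - 56*N + 92*F (t(N, F) = -4 + ((-57*N + 91*F) + ((N + F) - 105)) = -4 + ((-57*N + 91*F) + ((F + N) - 105)) = -4 + ((-57*N + 91*F) + (-105 + F + N)) = -4 + (-105 - 56*N + 92*F) = -109 - 56*N + 92*F)
(-29*(-18) + 89) - t(89, 73) = (-29*(-18) + 89) - (-109 - 56*89 + 92*73) = (522 + 89) - (-109 - 4984 + 6716) = 611 - 1*1623 = 611 - 1623 = -1012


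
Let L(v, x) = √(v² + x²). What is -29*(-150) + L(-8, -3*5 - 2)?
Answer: 4350 + √353 ≈ 4368.8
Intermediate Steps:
-29*(-150) + L(-8, -3*5 - 2) = -29*(-150) + √((-8)² + (-3*5 - 2)²) = 4350 + √(64 + (-15 - 2)²) = 4350 + √(64 + (-17)²) = 4350 + √(64 + 289) = 4350 + √353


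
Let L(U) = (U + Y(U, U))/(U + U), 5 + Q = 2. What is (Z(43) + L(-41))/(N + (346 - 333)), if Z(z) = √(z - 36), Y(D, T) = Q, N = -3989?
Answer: -11/81508 - √7/3976 ≈ -0.00080039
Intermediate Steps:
Q = -3 (Q = -5 + 2 = -3)
Y(D, T) = -3
Z(z) = √(-36 + z)
L(U) = (-3 + U)/(2*U) (L(U) = (U - 3)/(U + U) = (-3 + U)/((2*U)) = (-3 + U)*(1/(2*U)) = (-3 + U)/(2*U))
(Z(43) + L(-41))/(N + (346 - 333)) = (√(-36 + 43) + (½)*(-3 - 41)/(-41))/(-3989 + (346 - 333)) = (√7 + (½)*(-1/41)*(-44))/(-3989 + 13) = (√7 + 22/41)/(-3976) = (22/41 + √7)*(-1/3976) = -11/81508 - √7/3976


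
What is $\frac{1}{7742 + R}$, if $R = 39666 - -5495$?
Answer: $\frac{1}{52903} \approx 1.8903 \cdot 10^{-5}$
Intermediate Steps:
$R = 45161$ ($R = 39666 + 5495 = 45161$)
$\frac{1}{7742 + R} = \frac{1}{7742 + 45161} = \frac{1}{52903}$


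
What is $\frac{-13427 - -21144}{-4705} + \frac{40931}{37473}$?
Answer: $- \frac{96598786}{176310465} \approx -0.54789$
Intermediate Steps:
$\frac{-13427 - -21144}{-4705} + \frac{40931}{37473} = \left(-13427 + 21144\right) \left(- \frac{1}{4705}\right) + 40931 \cdot \frac{1}{37473} = 7717 \left(- \frac{1}{4705}\right) + \frac{40931}{37473} = - \frac{7717}{4705} + \frac{40931}{37473} = - \frac{96598786}{176310465}$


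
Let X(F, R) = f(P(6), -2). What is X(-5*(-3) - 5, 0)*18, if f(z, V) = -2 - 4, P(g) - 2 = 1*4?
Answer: -108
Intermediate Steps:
P(g) = 6 (P(g) = 2 + 1*4 = 2 + 4 = 6)
f(z, V) = -6
X(F, R) = -6
X(-5*(-3) - 5, 0)*18 = -6*18 = -108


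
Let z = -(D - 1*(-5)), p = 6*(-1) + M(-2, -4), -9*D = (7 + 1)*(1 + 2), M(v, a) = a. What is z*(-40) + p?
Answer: 250/3 ≈ 83.333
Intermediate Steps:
D = -8/3 (D = -(7 + 1)*(1 + 2)/9 = -8*3/9 = -⅑*24 = -8/3 ≈ -2.6667)
p = -10 (p = 6*(-1) - 4 = -6 - 4 = -10)
z = -7/3 (z = -(-8/3 - 1*(-5)) = -(-8/3 + 5) = -1*7/3 = -7/3 ≈ -2.3333)
z*(-40) + p = -7/3*(-40) - 10 = 280/3 - 10 = 250/3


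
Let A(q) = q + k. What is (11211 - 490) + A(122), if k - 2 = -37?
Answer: 10808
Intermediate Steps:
k = -35 (k = 2 - 37 = -35)
A(q) = -35 + q (A(q) = q - 35 = -35 + q)
(11211 - 490) + A(122) = (11211 - 490) + (-35 + 122) = 10721 + 87 = 10808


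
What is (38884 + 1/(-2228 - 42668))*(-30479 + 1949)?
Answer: -24902924938695/22448 ≈ -1.1094e+9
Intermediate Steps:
(38884 + 1/(-2228 - 42668))*(-30479 + 1949) = (38884 + 1/(-44896))*(-28530) = (38884 - 1/44896)*(-28530) = (1745736063/44896)*(-28530) = -24902924938695/22448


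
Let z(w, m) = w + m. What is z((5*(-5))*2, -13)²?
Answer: 3969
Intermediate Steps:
z(w, m) = m + w
z((5*(-5))*2, -13)² = (-13 + (5*(-5))*2)² = (-13 - 25*2)² = (-13 - 50)² = (-63)² = 3969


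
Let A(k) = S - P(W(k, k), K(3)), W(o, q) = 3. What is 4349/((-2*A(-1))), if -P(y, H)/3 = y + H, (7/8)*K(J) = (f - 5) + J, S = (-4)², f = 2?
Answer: -4349/50 ≈ -86.980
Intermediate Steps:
S = 16
K(J) = -24/7 + 8*J/7 (K(J) = 8*((2 - 5) + J)/7 = 8*(-3 + J)/7 = -24/7 + 8*J/7)
P(y, H) = -3*H - 3*y (P(y, H) = -3*(y + H) = -3*(H + y) = -3*H - 3*y)
A(k) = 25 (A(k) = 16 - (-3*(-24/7 + (8/7)*3) - 3*3) = 16 - (-3*(-24/7 + 24/7) - 9) = 16 - (-3*0 - 9) = 16 - (0 - 9) = 16 - 1*(-9) = 16 + 9 = 25)
4349/((-2*A(-1))) = 4349/((-2*25)) = 4349/(-50) = 4349*(-1/50) = -4349/50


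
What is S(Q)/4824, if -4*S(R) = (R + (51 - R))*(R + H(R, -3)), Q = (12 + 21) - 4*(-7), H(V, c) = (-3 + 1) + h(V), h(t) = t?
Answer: -85/268 ≈ -0.31716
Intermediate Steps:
H(V, c) = -2 + V (H(V, c) = (-3 + 1) + V = -2 + V)
Q = 61 (Q = 33 + 28 = 61)
S(R) = 51/2 - 51*R/2 (S(R) = -(R + (51 - R))*(R + (-2 + R))/4 = -51*(-2 + 2*R)/4 = -(-102 + 102*R)/4 = 51/2 - 51*R/2)
S(Q)/4824 = (51/2 - 51/2*61)/4824 = (51/2 - 3111/2)*(1/4824) = -1530*1/4824 = -85/268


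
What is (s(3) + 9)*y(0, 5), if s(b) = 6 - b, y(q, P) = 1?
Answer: 12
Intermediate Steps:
(s(3) + 9)*y(0, 5) = ((6 - 1*3) + 9)*1 = ((6 - 3) + 9)*1 = (3 + 9)*1 = 12*1 = 12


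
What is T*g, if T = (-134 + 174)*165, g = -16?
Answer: -105600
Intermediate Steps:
T = 6600 (T = 40*165 = 6600)
T*g = 6600*(-16) = -105600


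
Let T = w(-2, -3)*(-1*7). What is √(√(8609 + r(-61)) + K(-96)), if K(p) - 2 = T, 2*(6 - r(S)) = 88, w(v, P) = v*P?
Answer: √(-40 + √8571) ≈ 7.2512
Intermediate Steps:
w(v, P) = P*v
r(S) = -38 (r(S) = 6 - ½*88 = 6 - 44 = -38)
T = -42 (T = (-3*(-2))*(-1*7) = 6*(-7) = -42)
K(p) = -40 (K(p) = 2 - 42 = -40)
√(√(8609 + r(-61)) + K(-96)) = √(√(8609 - 38) - 40) = √(√8571 - 40) = √(-40 + √8571)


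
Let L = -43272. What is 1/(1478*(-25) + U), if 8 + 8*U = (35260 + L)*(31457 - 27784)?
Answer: -2/7430921 ≈ -2.6915e-7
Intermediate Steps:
U = -7357021/2 (U = -1 + ((35260 - 43272)*(31457 - 27784))/8 = -1 + (-8012*3673)/8 = -1 + (⅛)*(-29428076) = -1 - 7357019/2 = -7357021/2 ≈ -3.6785e+6)
1/(1478*(-25) + U) = 1/(1478*(-25) - 7357021/2) = 1/(-36950 - 7357021/2) = 1/(-7430921/2) = -2/7430921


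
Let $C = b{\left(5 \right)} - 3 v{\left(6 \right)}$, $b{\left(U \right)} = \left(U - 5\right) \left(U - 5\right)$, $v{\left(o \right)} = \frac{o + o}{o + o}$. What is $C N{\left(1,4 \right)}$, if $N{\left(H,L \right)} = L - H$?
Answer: $-9$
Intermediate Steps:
$v{\left(o \right)} = 1$ ($v{\left(o \right)} = \frac{2 o}{2 o} = 2 o \frac{1}{2 o} = 1$)
$b{\left(U \right)} = \left(-5 + U\right)^{2}$ ($b{\left(U \right)} = \left(-5 + U\right) \left(-5 + U\right) = \left(-5 + U\right)^{2}$)
$C = -3$ ($C = \left(-5 + 5\right)^{2} - 3 = 0^{2} - 3 = 0 - 3 = -3$)
$C N{\left(1,4 \right)} = - 3 \left(4 - 1\right) = \left(-3\right) 3 = -9$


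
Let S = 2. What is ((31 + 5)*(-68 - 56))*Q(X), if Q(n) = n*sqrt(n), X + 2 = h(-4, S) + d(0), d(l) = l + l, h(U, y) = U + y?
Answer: 35712*I ≈ 35712.0*I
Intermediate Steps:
d(l) = 2*l
X = -4 (X = -2 + ((-4 + 2) + 2*0) = -2 + (-2 + 0) = -2 - 2 = -4)
Q(n) = n**(3/2)
((31 + 5)*(-68 - 56))*Q(X) = ((31 + 5)*(-68 - 56))*(-4)**(3/2) = (36*(-124))*(-8*I) = -(-35712)*I = 35712*I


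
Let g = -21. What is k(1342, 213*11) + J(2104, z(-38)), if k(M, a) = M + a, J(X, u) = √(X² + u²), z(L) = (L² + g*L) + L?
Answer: 3685 + 4*√580277 ≈ 6732.0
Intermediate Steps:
z(L) = L² - 20*L (z(L) = (L² - 21*L) + L = L² - 20*L)
k(1342, 213*11) + J(2104, z(-38)) = (1342 + 213*11) + √(2104² + (-38*(-20 - 38))²) = (1342 + 2343) + √(4426816 + (-38*(-58))²) = 3685 + √(4426816 + 2204²) = 3685 + √(4426816 + 4857616) = 3685 + √9284432 = 3685 + 4*√580277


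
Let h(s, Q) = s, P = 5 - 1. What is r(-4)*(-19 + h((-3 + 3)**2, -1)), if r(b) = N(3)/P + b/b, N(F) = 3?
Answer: -133/4 ≈ -33.250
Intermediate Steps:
P = 4
r(b) = 7/4 (r(b) = 3/4 + b/b = 3*(1/4) + 1 = 3/4 + 1 = 7/4)
r(-4)*(-19 + h((-3 + 3)**2, -1)) = 7*(-19 + (-3 + 3)**2)/4 = 7*(-19 + 0**2)/4 = 7*(-19 + 0)/4 = (7/4)*(-19) = -133/4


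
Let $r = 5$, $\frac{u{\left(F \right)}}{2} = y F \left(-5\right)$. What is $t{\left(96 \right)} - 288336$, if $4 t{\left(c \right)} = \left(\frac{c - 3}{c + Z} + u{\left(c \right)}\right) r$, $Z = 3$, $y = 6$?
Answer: $- \frac{39010597}{132} \approx -2.9554 \cdot 10^{5}$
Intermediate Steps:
$u{\left(F \right)} = - 60 F$ ($u{\left(F \right)} = 2 \cdot 6 F \left(-5\right) = 2 \left(- 30 F\right) = - 60 F$)
$t{\left(c \right)} = - 75 c + \frac{5 \left(-3 + c\right)}{4 \left(3 + c\right)}$ ($t{\left(c \right)} = \frac{\left(\frac{c - 3}{c + 3} - 60 c\right) 5}{4} = \frac{\left(\frac{-3 + c}{3 + c} - 60 c\right) 5}{4} = \frac{\left(- 60 c + \frac{-3 + c}{3 + c}\right) 5}{4} = \frac{- 300 c + \frac{5 \left(-3 + c\right)}{3 + c}}{4} = - 75 c + \frac{5 \left(-3 + c\right)}{4 \left(3 + c\right)}$)
$t{\left(96 \right)} - 288336 = \frac{5 \left(-3 - 17184 - 60 \cdot 96^{2}\right)}{4 \left(3 + 96\right)} - 288336 = \frac{5 \left(-3 - 17184 - 552960\right)}{4 \cdot 99} - 288336 = \frac{5}{4} \cdot \frac{1}{99} \left(-3 - 17184 - 552960\right) - 288336 = \frac{5}{4} \cdot \frac{1}{99} \left(-570147\right) - 288336 = - \frac{950245}{132} - 288336 = - \frac{39010597}{132}$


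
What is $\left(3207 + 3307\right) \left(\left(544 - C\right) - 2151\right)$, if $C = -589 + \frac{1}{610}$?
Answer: $- \frac{2022535117}{305} \approx -6.6313 \cdot 10^{6}$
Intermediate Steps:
$C = - \frac{359289}{610}$ ($C = -589 + \frac{1}{610} = - \frac{359289}{610} \approx -589.0$)
$\left(3207 + 3307\right) \left(\left(544 - C\right) - 2151\right) = \left(3207 + 3307\right) \left(\left(544 - - \frac{359289}{610}\right) - 2151\right) = 6514 \left(\left(544 + \frac{359289}{610}\right) - 2151\right) = 6514 \left(\frac{691129}{610} - 2151\right) = 6514 \left(- \frac{620981}{610}\right) = - \frac{2022535117}{305}$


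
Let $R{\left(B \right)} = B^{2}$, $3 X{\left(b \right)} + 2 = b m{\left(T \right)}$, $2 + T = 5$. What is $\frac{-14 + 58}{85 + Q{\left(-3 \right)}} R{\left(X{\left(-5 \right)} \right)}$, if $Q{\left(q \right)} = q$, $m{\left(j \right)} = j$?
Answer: $\frac{6358}{369} \approx 17.23$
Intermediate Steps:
$T = 3$ ($T = -2 + 5 = 3$)
$X{\left(b \right)} = - \frac{2}{3} + b$ ($X{\left(b \right)} = - \frac{2}{3} + \frac{b 3}{3} = - \frac{2}{3} + \frac{3 b}{3} = - \frac{2}{3} + b$)
$\frac{-14 + 58}{85 + Q{\left(-3 \right)}} R{\left(X{\left(-5 \right)} \right)} = \frac{-14 + 58}{85 - 3} \left(- \frac{2}{3} - 5\right)^{2} = \frac{44}{82} \left(- \frac{17}{3}\right)^{2} = 44 \cdot \frac{1}{82} \cdot \frac{289}{9} = \frac{22}{41} \cdot \frac{289}{9} = \frac{6358}{369}$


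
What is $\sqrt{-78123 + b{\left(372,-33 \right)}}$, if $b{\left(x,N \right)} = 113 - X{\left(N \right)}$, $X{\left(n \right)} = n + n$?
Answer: $2 i \sqrt{19486} \approx 279.18 i$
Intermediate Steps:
$X{\left(n \right)} = 2 n$
$b{\left(x,N \right)} = 113 - 2 N$
$\sqrt{-78123 + b{\left(372,-33 \right)}} = \sqrt{-78123 + \left(113 - -66\right)} = \sqrt{-78123 + \left(113 + 66\right)} = \sqrt{-78123 + 179} = \sqrt{-77944} = 2 i \sqrt{19486}$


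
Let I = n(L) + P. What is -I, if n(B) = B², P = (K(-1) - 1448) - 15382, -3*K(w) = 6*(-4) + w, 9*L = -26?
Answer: 1361879/81 ≈ 16813.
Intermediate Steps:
L = -26/9 (L = (⅑)*(-26) = -26/9 ≈ -2.8889)
K(w) = 8 - w/3 (K(w) = -(6*(-4) + w)/3 = -(-24 + w)/3 = 8 - w/3)
P = -50465/3 (P = ((8 - ⅓*(-1)) - 1448) - 15382 = ((8 + ⅓) - 1448) - 15382 = (25/3 - 1448) - 15382 = -4319/3 - 15382 = -50465/3 ≈ -16822.)
I = -1361879/81 (I = (-26/9)² - 50465/3 = 676/81 - 50465/3 = -1361879/81 ≈ -16813.)
-I = -1*(-1361879/81) = 1361879/81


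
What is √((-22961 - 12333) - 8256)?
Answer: 5*I*√1742 ≈ 208.69*I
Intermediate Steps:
√((-22961 - 12333) - 8256) = √(-35294 - 8256) = √(-43550) = 5*I*√1742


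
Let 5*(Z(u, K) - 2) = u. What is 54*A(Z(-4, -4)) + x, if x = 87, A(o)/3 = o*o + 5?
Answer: 28257/25 ≈ 1130.3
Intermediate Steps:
Z(u, K) = 2 + u/5
A(o) = 15 + 3*o² (A(o) = 3*(o*o + 5) = 3*(o² + 5) = 3*(5 + o²) = 15 + 3*o²)
54*A(Z(-4, -4)) + x = 54*(15 + 3*(2 + (⅕)*(-4))²) + 87 = 54*(15 + 3*(2 - ⅘)²) + 87 = 54*(15 + 3*(6/5)²) + 87 = 54*(15 + 3*(36/25)) + 87 = 54*(15 + 108/25) + 87 = 54*(483/25) + 87 = 26082/25 + 87 = 28257/25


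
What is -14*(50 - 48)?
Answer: -28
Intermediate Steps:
-14*(50 - 48) = -14*2 = -28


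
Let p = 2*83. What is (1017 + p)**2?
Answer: 1399489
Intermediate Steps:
p = 166
(1017 + p)**2 = (1017 + 166)**2 = 1183**2 = 1399489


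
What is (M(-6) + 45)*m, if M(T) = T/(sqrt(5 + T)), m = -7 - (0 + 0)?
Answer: -315 - 42*I ≈ -315.0 - 42.0*I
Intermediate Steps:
m = -7 (m = -7 - 1*0 = -7 + 0 = -7)
M(T) = T/sqrt(5 + T)
(M(-6) + 45)*m = (-6/sqrt(5 - 6) + 45)*(-7) = (-(-6)*I + 45)*(-7) = (6*I + 45)*(-7) = (45 + 6*I)*(-7) = -315 - 42*I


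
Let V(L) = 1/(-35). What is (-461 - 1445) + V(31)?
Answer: -66711/35 ≈ -1906.0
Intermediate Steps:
V(L) = -1/35
(-461 - 1445) + V(31) = (-461 - 1445) - 1/35 = -1906 - 1/35 = -66711/35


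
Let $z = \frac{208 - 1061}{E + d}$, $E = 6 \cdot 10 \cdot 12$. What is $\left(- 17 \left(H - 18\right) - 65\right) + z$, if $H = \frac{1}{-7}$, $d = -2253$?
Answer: $\frac{374029}{1533} \approx 243.98$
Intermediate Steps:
$E = 720$ ($E = 60 \cdot 12 = 720$)
$H = - \frac{1}{7} \approx -0.14286$
$z = \frac{853}{1533}$ ($z = \frac{208 - 1061}{720 - 2253} = - \frac{853}{-1533} = \left(-853\right) \left(- \frac{1}{1533}\right) = \frac{853}{1533} \approx 0.55643$)
$\left(- 17 \left(H - 18\right) - 65\right) + z = \left(- 17 \left(- \frac{1}{7} - 18\right) - 65\right) + \frac{853}{1533} = \left(\left(-17\right) \left(- \frac{127}{7}\right) - 65\right) + \frac{853}{1533} = \left(\frac{2159}{7} - 65\right) + \frac{853}{1533} = \frac{1704}{7} + \frac{853}{1533} = \frac{374029}{1533}$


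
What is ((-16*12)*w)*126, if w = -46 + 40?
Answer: 145152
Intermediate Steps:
w = -6
((-16*12)*w)*126 = (-16*12*(-6))*126 = -192*(-6)*126 = 1152*126 = 145152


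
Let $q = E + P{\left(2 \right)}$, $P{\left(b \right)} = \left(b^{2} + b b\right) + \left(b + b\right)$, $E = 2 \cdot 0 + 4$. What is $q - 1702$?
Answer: $-1686$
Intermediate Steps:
$E = 4$ ($E = 0 + 4 = 4$)
$P{\left(b \right)} = 2 b + 2 b^{2}$ ($P{\left(b \right)} = \left(b^{2} + b^{2}\right) + 2 b = 2 b^{2} + 2 b = 2 b + 2 b^{2}$)
$q = 16$ ($q = 4 + 2 \cdot 2 \left(1 + 2\right) = 4 + 2 \cdot 2 \cdot 3 = 4 + 12 = 16$)
$q - 1702 = 16 - 1702 = -1686$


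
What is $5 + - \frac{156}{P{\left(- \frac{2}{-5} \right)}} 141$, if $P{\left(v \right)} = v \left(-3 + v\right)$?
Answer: $21155$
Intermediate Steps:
$5 + - \frac{156}{P{\left(- \frac{2}{-5} \right)}} 141 = 5 + - \frac{156}{- \frac{2}{-5} \left(-3 - \frac{2}{-5}\right)} 141 = 5 + - \frac{156}{\left(-2\right) \left(- \frac{1}{5}\right) \left(-3 - - \frac{2}{5}\right)} 141 = 5 + - \frac{156}{\frac{2}{5} \left(-3 + \frac{2}{5}\right)} 141 = 5 + - \frac{156}{\frac{2}{5} \left(- \frac{13}{5}\right)} 141 = 5 + - \frac{156}{- \frac{26}{25}} \cdot 141 = 5 + \left(-156\right) \left(- \frac{25}{26}\right) 141 = 5 + 150 \cdot 141 = 5 + 21150 = 21155$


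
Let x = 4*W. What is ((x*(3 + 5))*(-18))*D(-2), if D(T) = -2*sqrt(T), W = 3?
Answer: 3456*I*sqrt(2) ≈ 4887.5*I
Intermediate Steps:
x = 12 (x = 4*3 = 12)
((x*(3 + 5))*(-18))*D(-2) = ((12*(3 + 5))*(-18))*(-2*I*sqrt(2)) = ((12*8)*(-18))*(-2*I*sqrt(2)) = (96*(-18))*(-2*I*sqrt(2)) = -(-3456)*I*sqrt(2) = 3456*I*sqrt(2)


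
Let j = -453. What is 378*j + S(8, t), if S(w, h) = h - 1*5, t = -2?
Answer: -171241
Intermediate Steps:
S(w, h) = -5 + h (S(w, h) = h - 5 = -5 + h)
378*j + S(8, t) = 378*(-453) + (-5 - 2) = -171234 - 7 = -171241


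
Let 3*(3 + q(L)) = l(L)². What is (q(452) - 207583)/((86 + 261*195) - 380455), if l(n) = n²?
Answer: -20869750829/494211 ≈ -42228.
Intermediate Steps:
q(L) = -3 + L⁴/3 (q(L) = -3 + (L²)²/3 = -3 + L⁴/3)
(q(452) - 207583)/((86 + 261*195) - 380455) = ((-3 + (⅓)*452⁴) - 207583)/((86 + 261*195) - 380455) = ((-3 + (⅓)*41740124416) - 207583)/((86 + 50895) - 380455) = ((-3 + 41740124416/3) - 207583)/(50981 - 380455) = (41740124407/3 - 207583)/(-329474) = (41739501658/3)*(-1/329474) = -20869750829/494211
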